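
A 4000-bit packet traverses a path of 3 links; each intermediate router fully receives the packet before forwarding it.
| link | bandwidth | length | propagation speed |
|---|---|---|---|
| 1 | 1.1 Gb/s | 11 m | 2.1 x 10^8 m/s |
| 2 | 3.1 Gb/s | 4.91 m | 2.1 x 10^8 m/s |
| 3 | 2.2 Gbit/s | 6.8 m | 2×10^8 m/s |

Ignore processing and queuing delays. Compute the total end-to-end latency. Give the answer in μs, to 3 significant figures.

Transmission delays (L/R per hop): 3.63636, 1.29032, 1.81818 μs; sum = 6.74487 μs.
Propagation delays (d/s per hop): 0.052381, 0.023381, 0.034 μs; sum = 0.109762 μs.
End-to-end = 6.85 μs.

6.85 μs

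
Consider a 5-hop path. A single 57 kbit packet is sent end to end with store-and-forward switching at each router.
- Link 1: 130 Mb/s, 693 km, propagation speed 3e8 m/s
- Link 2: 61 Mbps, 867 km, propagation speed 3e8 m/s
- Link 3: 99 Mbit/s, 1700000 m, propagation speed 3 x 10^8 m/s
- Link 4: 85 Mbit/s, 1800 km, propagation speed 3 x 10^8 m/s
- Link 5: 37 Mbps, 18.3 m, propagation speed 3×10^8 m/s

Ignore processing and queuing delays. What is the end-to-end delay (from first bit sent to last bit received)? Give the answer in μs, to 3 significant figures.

L = 57000 bits.
Transmission delays (L/R per hop): 438.462, 934.426, 575.758, 670.588, 1540.54 μs; sum = 4159.77 μs.
Propagation delays (d/s per hop): 2310, 2890, 5666.67, 6000, 0.061 μs; sum = 16866.7 μs.
End-to-end = 21000 μs.

21000 μs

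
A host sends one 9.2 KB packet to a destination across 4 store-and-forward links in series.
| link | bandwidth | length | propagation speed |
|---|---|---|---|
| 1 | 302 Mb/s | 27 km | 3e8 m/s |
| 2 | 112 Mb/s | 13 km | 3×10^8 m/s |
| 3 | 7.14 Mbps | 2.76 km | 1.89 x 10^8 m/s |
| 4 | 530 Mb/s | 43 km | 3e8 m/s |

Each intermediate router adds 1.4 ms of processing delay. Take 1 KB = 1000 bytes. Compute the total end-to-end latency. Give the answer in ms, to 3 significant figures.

L = 73600 bits.
Transmission delays (L/R per hop): 0.243709, 0.657143, 10.3081, 0.138868 ms; sum = 11.3478 ms.
Propagation delays (d/s per hop): 0.09, 0.0433333, 0.0146032, 0.143333 ms; sum = 0.29127 ms.
Processing at 3 router(s): 3 × 1.4 ms = 4.2 ms.
End-to-end = 15.8 ms.

15.8 ms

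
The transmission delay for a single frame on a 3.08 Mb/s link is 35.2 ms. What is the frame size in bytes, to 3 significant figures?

L = R × t_tx = 3080000 b/s × 0.0352 s = 108416 bits.
In bytes: 108416 / 8 = 13600 bytes.

13600 bytes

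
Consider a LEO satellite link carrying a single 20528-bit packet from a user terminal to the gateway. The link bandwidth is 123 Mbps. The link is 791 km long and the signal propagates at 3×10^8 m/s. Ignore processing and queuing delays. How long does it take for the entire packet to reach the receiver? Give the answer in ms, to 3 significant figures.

Transmission delay = L/R = 20528 / 123000000 = 0.166894 ms.
Propagation delay = d/s = 791000 m / 300000000 m/s = 2.63667 ms.
Total = 2.80 ms.

2.80 ms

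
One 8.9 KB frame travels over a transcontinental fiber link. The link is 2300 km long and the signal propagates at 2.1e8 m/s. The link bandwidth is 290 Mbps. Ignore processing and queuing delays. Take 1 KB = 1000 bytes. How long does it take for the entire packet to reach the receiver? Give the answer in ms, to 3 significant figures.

11.2 ms

L = 71200 bits.
Transmission delay = L/R = 71200 / 290000000 = 0.245517 ms.
Propagation delay = d/s = 2300000 m / 210000000 m/s = 10.9524 ms.
Total = 11.2 ms.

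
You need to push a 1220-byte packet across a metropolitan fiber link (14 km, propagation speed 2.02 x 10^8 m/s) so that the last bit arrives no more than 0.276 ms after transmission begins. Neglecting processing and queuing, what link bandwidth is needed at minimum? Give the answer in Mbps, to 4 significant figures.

47.22 Mbps

L = 9760 bits.
Propagation delay = 14000 / 202000000 = 0.0693069 ms.
Transmission budget = 0.276 − 0.0693069 = 0.206693 ms.
R ≥ L / t_tx = 9760 bits / 0.000206693 s = 47.22 Mbps.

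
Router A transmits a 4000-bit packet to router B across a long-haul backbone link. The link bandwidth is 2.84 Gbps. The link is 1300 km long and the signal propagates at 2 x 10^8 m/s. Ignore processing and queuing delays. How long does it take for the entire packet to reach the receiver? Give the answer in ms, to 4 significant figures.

Transmission delay = L/R = 4000 / 2840000000 = 0.00140845 ms.
Propagation delay = d/s = 1300000 m / 200000000 m/s = 6.5 ms.
Total = 6.501 ms.

6.501 ms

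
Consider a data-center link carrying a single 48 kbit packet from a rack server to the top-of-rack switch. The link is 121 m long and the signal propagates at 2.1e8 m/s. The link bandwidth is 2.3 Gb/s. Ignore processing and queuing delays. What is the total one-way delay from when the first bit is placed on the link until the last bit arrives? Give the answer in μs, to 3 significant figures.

L = 48000 bits.
Transmission delay = L/R = 48000 / 2300000000 = 20.8696 μs.
Propagation delay = d/s = 121 m / 210000000 m/s = 0.57619 μs.
Total = 21.4 μs.

21.4 μs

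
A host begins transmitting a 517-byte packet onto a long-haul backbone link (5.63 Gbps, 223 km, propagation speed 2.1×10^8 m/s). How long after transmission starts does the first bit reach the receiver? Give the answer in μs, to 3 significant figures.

First bit experiences only propagation delay: d/s = 223000/210000000 = 1060 μs.

1060 μs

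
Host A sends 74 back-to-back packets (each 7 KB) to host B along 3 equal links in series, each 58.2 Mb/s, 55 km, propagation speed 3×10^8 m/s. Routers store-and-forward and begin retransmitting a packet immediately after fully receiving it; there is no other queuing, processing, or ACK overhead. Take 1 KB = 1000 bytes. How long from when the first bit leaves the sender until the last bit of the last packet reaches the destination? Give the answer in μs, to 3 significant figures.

Per-hop transmission t_tx = L/R = 56000/58200000 = 962.199 μs.
Per-hop propagation t_prop = 55000/300000000 = 183.333 μs.
Pipeline fill: first packet needs 3·t_tx to clear all hops; remaining 73 packets each add one t_tx.
Total = (3+74-1)·t_tx + 3·t_prop = 76·962.199 + 3·183.333 = 73700 μs.

73700 μs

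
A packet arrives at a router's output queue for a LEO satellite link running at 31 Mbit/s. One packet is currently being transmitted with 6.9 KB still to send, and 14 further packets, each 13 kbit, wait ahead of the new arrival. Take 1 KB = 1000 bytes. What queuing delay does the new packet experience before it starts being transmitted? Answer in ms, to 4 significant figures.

Each queued packet: L/R = 13000/31000000 = 0.419355 ms.
14 queued → 5.87097 ms.
Plus remaining 55200 bits of current packet: 1.78065 ms.
Queuing delay = 7.652 ms.

7.652 ms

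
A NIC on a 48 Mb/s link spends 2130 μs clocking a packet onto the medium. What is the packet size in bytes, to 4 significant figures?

L = R × t_tx = 48000000 b/s × 0.00213 s = 102240 bits.
In bytes: 102240 / 8 = 12780 bytes.

12780 bytes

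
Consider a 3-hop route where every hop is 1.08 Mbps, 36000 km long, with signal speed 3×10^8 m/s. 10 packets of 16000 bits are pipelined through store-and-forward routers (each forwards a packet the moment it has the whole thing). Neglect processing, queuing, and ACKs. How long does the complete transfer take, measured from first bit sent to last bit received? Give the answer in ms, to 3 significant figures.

Per-hop transmission t_tx = L/R = 16000/1080000 = 14.8148 ms.
Per-hop propagation t_prop = 36000000/300000000 = 120 ms.
Pipeline fill: first packet needs 3·t_tx to clear all hops; remaining 9 packets each add one t_tx.
Total = (3+10-1)·t_tx + 3·t_prop = 12·14.8148 + 3·120 = 538 ms.

538 ms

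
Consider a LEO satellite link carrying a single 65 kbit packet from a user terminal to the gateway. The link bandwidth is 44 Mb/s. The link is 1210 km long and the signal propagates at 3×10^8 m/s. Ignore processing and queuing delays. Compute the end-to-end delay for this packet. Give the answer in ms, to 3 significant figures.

L = 65000 bits.
Transmission delay = L/R = 65000 / 44000000 = 1.47727 ms.
Propagation delay = d/s = 1210000 m / 300000000 m/s = 4.03333 ms.
Total = 5.51 ms.

5.51 ms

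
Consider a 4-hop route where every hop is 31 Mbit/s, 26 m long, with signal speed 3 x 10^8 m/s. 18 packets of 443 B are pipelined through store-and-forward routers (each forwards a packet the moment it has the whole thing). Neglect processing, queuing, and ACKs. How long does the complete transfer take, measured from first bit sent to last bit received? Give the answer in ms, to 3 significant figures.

2.40 ms

Per-hop transmission t_tx = L/R = 3544/31000000 = 0.114323 ms.
Per-hop propagation t_prop = 26/300000000 = 8.66667e-05 ms.
Pipeline fill: first packet needs 4·t_tx to clear all hops; remaining 17 packets each add one t_tx.
Total = (4+18-1)·t_tx + 4·t_prop = 21·0.114323 + 4·8.66667e-05 = 2.40 ms.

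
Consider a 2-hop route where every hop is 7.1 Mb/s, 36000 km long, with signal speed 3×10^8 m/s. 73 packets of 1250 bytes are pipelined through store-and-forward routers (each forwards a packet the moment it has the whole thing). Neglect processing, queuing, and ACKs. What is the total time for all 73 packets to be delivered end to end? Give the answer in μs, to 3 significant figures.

Per-hop transmission t_tx = L/R = 10000/7100000 = 1408.45 μs.
Per-hop propagation t_prop = 36000000/300000000 = 120000 μs.
Pipeline fill: first packet needs 2·t_tx to clear all hops; remaining 72 packets each add one t_tx.
Total = (2+73-1)·t_tx + 2·t_prop = 74·1408.45 + 2·120000 = 344000 μs.

344000 μs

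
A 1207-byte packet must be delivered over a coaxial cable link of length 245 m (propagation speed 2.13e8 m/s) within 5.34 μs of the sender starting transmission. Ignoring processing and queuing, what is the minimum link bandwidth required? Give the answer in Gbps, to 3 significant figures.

L = 9656 bits.
Propagation delay = 245 / 213000000 = 1.15023 μs.
Transmission budget = 5.34 − 1.15023 = 4.18977 μs.
R ≥ L / t_tx = 9656 bits / 4.18977e-06 s = 2.30 Gbps.

2.30 Gbps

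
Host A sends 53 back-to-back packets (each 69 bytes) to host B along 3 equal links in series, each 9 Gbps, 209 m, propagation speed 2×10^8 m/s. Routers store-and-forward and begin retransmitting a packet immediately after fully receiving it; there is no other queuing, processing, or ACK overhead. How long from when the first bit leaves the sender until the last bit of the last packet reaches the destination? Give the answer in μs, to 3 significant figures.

Per-hop transmission t_tx = L/R = 552/9000000000 = 0.0613333 μs.
Per-hop propagation t_prop = 209/200000000 = 1.045 μs.
Pipeline fill: first packet needs 3·t_tx to clear all hops; remaining 52 packets each add one t_tx.
Total = (3+53-1)·t_tx + 3·t_prop = 55·0.0613333 + 3·1.045 = 6.51 μs.

6.51 μs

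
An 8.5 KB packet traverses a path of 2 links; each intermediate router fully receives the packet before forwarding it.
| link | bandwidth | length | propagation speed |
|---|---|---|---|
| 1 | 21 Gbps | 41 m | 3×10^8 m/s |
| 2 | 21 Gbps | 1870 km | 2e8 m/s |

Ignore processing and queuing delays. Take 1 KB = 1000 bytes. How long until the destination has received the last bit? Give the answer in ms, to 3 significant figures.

L = 68000 bits.
Transmission delay per hop = L/R = 68000/21000000000 = 0.0032381 ms; 2 hops → 0.00647619 ms.
Propagation delays (d/s per hop): 0.000136667, 9.35 ms; sum = 9.35014 ms.
End-to-end = 9.36 ms.

9.36 ms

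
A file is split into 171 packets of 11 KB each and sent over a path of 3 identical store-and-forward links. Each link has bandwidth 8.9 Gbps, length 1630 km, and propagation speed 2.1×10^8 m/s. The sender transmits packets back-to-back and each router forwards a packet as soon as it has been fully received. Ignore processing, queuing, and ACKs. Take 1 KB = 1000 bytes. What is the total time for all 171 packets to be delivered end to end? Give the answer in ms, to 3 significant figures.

Per-hop transmission t_tx = L/R = 88000/8900000000 = 0.00988764 ms.
Per-hop propagation t_prop = 1630000/210000000 = 7.7619 ms.
Pipeline fill: first packet needs 3·t_tx to clear all hops; remaining 170 packets each add one t_tx.
Total = (3+171-1)·t_tx + 3·t_prop = 173·0.00988764 + 3·7.7619 = 25.0 ms.

25.0 ms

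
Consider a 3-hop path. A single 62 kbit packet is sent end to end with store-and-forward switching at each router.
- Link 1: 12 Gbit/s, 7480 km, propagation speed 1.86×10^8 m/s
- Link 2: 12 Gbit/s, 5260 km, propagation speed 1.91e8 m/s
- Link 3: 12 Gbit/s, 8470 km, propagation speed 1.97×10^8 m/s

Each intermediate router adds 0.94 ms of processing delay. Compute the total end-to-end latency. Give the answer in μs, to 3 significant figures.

L = 62000 bits.
Transmission delay per hop = L/R = 62000/12000000000 = 5.16667 μs; 3 hops → 15.5 μs.
Propagation delays (d/s per hop): 40215.1, 27539.3, 42994.9 μs; sum = 110749 μs.
Processing at 2 router(s): 2 × 0.94 ms = 1880 μs.
End-to-end = 113000 μs.

113000 μs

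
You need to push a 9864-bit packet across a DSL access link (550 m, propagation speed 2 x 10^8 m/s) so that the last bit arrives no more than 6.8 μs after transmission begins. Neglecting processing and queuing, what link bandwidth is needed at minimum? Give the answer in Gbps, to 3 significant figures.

2.44 Gbps

Propagation delay = 550 / 200000000 = 2.75 μs.
Transmission budget = 6.8 − 2.75 = 4.05 μs.
R ≥ L / t_tx = 9864 bits / 4.05e-06 s = 2.44 Gbps.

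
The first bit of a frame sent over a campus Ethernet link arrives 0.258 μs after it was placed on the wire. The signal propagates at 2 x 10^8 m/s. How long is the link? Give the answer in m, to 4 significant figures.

d = s × t_prop = 200000000 × 2.58e-07 = 51.60 m.

51.60 m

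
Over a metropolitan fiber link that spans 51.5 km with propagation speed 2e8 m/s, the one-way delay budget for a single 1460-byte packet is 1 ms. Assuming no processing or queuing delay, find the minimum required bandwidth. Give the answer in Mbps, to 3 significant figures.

L = 11680 bits.
Propagation delay = 51500 / 200000000 = 0.2575 ms.
Transmission budget = 1 − 0.2575 = 0.7425 ms.
R ≥ L / t_tx = 11680 bits / 0.0007425 s = 15.7 Mbps.

15.7 Mbps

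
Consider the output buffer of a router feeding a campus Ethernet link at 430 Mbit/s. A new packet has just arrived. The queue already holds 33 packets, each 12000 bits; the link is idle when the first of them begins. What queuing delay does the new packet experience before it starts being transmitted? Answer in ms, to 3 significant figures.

0.921 ms

Each queued packet: L/R = 12000/430000000 = 0.027907 ms.
33 queued → 0.92093 ms.
Queuing delay = 0.921 ms.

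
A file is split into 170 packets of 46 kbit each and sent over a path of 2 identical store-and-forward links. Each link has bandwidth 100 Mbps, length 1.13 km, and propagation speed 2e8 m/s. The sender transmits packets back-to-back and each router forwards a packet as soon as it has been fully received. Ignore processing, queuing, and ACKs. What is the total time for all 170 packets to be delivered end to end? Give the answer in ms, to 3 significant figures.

78.7 ms

Per-hop transmission t_tx = L/R = 46000/100000000 = 0.46 ms.
Per-hop propagation t_prop = 1130/200000000 = 0.00565 ms.
Pipeline fill: first packet needs 2·t_tx to clear all hops; remaining 169 packets each add one t_tx.
Total = (2+170-1)·t_tx + 2·t_prop = 171·0.46 + 2·0.00565 = 78.7 ms.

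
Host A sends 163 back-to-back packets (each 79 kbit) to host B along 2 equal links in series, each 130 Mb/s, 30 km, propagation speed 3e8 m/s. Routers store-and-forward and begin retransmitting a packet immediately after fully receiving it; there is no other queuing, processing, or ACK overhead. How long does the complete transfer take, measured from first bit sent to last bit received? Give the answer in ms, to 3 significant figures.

99.9 ms

Per-hop transmission t_tx = L/R = 79000/130000000 = 0.607692 ms.
Per-hop propagation t_prop = 30000/300000000 = 0.1 ms.
Pipeline fill: first packet needs 2·t_tx to clear all hops; remaining 162 packets each add one t_tx.
Total = (2+163-1)·t_tx + 2·t_prop = 164·0.607692 + 2·0.1 = 99.9 ms.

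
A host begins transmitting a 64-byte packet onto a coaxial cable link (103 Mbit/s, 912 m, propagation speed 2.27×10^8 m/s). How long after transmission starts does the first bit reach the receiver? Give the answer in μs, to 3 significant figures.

4.02 μs

First bit experiences only propagation delay: d/s = 912/227000000 = 4.02 μs.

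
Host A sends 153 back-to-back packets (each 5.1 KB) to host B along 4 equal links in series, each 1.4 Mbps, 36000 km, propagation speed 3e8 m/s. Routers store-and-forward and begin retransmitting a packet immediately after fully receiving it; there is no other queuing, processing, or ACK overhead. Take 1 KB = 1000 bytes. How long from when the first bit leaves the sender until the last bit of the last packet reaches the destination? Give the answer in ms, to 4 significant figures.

Per-hop transmission t_tx = L/R = 40800/1400000 = 29.1429 ms.
Per-hop propagation t_prop = 36000000/300000000 = 120 ms.
Pipeline fill: first packet needs 4·t_tx to clear all hops; remaining 152 packets each add one t_tx.
Total = (4+153-1)·t_tx + 4·t_prop = 156·29.1429 + 4·120 = 5026 ms.

5026 ms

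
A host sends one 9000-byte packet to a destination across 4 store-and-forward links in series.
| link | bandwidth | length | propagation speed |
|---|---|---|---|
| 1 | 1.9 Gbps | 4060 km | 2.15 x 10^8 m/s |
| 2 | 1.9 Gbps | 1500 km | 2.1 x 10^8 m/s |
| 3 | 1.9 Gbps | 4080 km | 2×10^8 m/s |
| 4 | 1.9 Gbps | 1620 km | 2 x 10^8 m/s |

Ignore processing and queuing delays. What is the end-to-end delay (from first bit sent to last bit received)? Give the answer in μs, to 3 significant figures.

54700 μs

L = 9000 × 8 = 72000 bits.
Transmission delay per hop = L/R = 72000/1900000000 = 37.8947 μs; 4 hops → 151.579 μs.
Propagation delays (d/s per hop): 18883.7, 7142.86, 20400, 8100 μs; sum = 54526.6 μs.
End-to-end = 54700 μs.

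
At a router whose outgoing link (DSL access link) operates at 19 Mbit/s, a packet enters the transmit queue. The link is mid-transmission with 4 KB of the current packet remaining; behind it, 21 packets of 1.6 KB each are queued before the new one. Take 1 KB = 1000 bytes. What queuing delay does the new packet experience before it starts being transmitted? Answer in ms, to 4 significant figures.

Each queued packet: L/R = 12800/19000000 = 0.673684 ms.
21 queued → 14.1474 ms.
Plus remaining 32000 bits of current packet: 1.68421 ms.
Queuing delay = 15.83 ms.

15.83 ms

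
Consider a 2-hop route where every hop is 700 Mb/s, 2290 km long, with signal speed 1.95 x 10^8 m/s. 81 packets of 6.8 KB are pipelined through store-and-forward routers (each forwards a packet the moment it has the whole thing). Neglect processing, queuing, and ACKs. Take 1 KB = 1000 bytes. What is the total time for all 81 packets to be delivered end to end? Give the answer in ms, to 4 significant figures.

Per-hop transmission t_tx = L/R = 54400/700000000 = 0.0777143 ms.
Per-hop propagation t_prop = 2290000/195000000 = 11.7436 ms.
Pipeline fill: first packet needs 2·t_tx to clear all hops; remaining 80 packets each add one t_tx.
Total = (2+81-1)·t_tx + 2·t_prop = 82·0.0777143 + 2·11.7436 = 29.86 ms.

29.86 ms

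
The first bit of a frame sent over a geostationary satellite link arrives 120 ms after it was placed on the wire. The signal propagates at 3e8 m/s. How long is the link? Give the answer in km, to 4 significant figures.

36000 km

d = s × t_prop = 300000000 × 0.12 = 36000 km.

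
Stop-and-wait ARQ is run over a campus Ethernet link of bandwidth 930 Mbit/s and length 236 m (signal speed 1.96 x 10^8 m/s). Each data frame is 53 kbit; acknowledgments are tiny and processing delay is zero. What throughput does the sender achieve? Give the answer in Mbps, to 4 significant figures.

892.3 Mbps

t_tx = L/R = 53000/930000000 = 5.69892e-05 s.
t_prop = 236/196000000 = 1.20408e-06 s; RTT = 2.40816e-06 s.
Cycle = t_tx + RTT = 5.93974e-05 s.
Throughput = L / cycle = 53000 / 5.93974e-05 = 892.3 Mbps.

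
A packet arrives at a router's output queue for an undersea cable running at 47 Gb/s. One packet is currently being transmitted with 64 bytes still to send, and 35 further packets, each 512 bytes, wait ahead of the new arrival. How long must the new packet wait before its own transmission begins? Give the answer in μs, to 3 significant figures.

Each queued packet: L/R = 4096/47000000000 = 0.0871489 μs.
35 queued → 3.05021 μs.
Plus remaining 512 bits of current packet: 0.0108936 μs.
Queuing delay = 3.06 μs.

3.06 μs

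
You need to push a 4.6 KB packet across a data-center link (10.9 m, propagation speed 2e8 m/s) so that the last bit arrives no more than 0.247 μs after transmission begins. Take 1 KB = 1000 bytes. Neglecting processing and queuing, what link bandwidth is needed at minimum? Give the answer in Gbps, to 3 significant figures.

191 Gbps

L = 36800 bits.
Propagation delay = 10.9 / 200000000 = 0.0545 μs.
Transmission budget = 0.247 − 0.0545 = 0.1925 μs.
R ≥ L / t_tx = 36800 bits / 1.925e-07 s = 191 Gbps.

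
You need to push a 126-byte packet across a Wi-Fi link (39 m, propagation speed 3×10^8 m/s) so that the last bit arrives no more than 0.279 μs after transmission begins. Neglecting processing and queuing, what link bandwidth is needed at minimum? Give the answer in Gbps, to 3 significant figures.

L = 1008 bits.
Propagation delay = 39 / 300000000 = 0.13 μs.
Transmission budget = 0.279 − 0.13 = 0.149 μs.
R ≥ L / t_tx = 1008 bits / 1.49e-07 s = 6.77 Gbps.

6.77 Gbps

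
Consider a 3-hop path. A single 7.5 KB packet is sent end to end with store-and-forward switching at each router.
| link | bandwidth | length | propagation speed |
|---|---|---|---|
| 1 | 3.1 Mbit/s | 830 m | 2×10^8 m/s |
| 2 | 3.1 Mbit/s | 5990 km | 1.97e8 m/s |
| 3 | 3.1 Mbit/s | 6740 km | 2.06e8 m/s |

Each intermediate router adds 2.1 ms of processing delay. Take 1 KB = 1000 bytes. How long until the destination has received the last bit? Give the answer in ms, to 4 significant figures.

L = 60000 bits.
Transmission delay per hop = L/R = 60000/3100000 = 19.3548 ms; 3 hops → 58.0645 ms.
Propagation delays (d/s per hop): 0.00415, 30.4061, 32.7184 ms; sum = 63.1287 ms.
Processing at 2 router(s): 2 × 2.1 ms = 4.2 ms.
End-to-end = 125.4 ms.

125.4 ms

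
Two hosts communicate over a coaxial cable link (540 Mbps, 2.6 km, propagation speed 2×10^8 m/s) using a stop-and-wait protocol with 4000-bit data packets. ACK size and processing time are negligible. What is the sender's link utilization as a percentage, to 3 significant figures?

22.2 %

t_tx = L/R = 4000/540000000 = 7.40741e-06 s.
t_prop = 2600/200000000 = 1.3e-05 s; RTT = 2.6e-05 s.
Cycle = t_tx + RTT = 3.34074e-05 s.
Utilization = t_tx / cycle = 7.40741e-06/3.34074e-05 = 22.2 %.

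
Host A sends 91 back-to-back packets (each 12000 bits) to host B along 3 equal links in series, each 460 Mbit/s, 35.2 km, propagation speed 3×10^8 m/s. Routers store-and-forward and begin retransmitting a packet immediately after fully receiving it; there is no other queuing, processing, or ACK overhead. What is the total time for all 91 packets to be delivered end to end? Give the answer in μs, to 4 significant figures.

Per-hop transmission t_tx = L/R = 12000/460000000 = 26.087 μs.
Per-hop propagation t_prop = 35200/300000000 = 117.333 μs.
Pipeline fill: first packet needs 3·t_tx to clear all hops; remaining 90 packets each add one t_tx.
Total = (3+91-1)·t_tx + 3·t_prop = 93·26.087 + 3·117.333 = 2778 μs.

2778 μs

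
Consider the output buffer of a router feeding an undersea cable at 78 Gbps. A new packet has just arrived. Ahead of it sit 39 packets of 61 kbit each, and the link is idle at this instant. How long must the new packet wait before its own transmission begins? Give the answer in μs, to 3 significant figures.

30.5 μs

Each queued packet: L/R = 61000/78000000000 = 0.782051 μs.
39 queued → 30.5 μs.
Queuing delay = 30.5 μs.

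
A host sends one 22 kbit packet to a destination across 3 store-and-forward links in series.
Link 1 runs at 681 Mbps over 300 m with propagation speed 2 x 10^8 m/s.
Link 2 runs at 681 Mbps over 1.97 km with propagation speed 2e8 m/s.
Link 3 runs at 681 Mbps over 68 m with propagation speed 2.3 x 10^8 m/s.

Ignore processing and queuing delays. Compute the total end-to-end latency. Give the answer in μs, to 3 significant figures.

109 μs

L = 22000 bits.
Transmission delay per hop = L/R = 22000/681000000 = 32.3054 μs; 3 hops → 96.9163 μs.
Propagation delays (d/s per hop): 1.5, 9.85, 0.295652 μs; sum = 11.6457 μs.
End-to-end = 109 μs.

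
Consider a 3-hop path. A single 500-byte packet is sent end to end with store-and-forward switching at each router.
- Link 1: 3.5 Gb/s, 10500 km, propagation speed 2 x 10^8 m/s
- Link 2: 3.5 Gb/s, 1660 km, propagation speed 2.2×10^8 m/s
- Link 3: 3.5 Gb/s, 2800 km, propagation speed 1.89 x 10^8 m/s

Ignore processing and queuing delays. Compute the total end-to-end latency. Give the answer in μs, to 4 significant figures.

L = 500 × 8 = 4000 bits.
Transmission delay per hop = L/R = 4000/3500000000 = 1.14286 μs; 3 hops → 3.42857 μs.
Propagation delays (d/s per hop): 52500, 7545.45, 14814.8 μs; sum = 74860.3 μs.
End-to-end = 74860 μs.

74860 μs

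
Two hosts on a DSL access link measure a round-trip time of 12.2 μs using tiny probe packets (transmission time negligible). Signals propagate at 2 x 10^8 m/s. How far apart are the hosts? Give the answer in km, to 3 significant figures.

One-way propagation = RTT/2 = 6.1 μs.
d = s × t = 200000000 × 6.1e-06 = 1.22 km.

1.22 km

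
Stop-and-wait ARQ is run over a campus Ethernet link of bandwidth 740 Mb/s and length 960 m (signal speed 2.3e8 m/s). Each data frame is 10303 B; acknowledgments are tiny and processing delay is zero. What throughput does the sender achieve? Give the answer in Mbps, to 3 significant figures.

688 Mbps

t_tx = L/R = 82424/740000000 = 0.000111384 s.
t_prop = 960/2.3e+08 = 4.17391e-06 s; RTT = 8.34783e-06 s.
Cycle = t_tx + RTT = 0.000119732 s.
Throughput = L / cycle = 82424 / 0.000119732 = 688 Mbps.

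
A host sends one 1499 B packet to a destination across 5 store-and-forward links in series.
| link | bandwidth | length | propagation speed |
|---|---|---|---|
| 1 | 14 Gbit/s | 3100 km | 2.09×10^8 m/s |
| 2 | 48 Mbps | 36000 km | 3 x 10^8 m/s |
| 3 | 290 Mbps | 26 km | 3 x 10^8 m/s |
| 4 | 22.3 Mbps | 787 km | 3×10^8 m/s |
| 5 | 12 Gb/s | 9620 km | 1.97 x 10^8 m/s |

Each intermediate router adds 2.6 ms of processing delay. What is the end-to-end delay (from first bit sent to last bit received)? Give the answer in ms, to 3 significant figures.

198 ms

L = 1499 × 8 = 11992 bits.
Transmission delays (L/R per hop): 0.000856571, 0.249833, 0.0413517, 0.537758, 0.000999333 ms; sum = 0.830799 ms.
Propagation delays (d/s per hop): 14.8325, 120, 0.0866667, 2.62333, 48.8325 ms; sum = 186.375 ms.
Processing at 4 router(s): 4 × 2.6 ms = 10.4 ms.
End-to-end = 198 ms.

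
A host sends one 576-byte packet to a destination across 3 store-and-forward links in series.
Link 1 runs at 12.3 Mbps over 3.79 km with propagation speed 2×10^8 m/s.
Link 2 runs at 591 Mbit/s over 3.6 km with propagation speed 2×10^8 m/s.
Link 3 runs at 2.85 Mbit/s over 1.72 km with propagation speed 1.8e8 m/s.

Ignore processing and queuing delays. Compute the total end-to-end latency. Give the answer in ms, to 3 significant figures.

L = 576 × 8 = 4608 bits.
Transmission delays (L/R per hop): 0.374634, 0.00779695, 1.61684 ms; sum = 1.99927 ms.
Propagation delays (d/s per hop): 0.01895, 0.018, 0.00955556 ms; sum = 0.0465056 ms.
End-to-end = 2.05 ms.

2.05 ms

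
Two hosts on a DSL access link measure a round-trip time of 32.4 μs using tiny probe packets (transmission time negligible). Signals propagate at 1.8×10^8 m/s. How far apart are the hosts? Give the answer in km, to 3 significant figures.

One-way propagation = RTT/2 = 16.2 μs.
d = s × t = 180000000 × 1.62e-05 = 2.92 km.

2.92 km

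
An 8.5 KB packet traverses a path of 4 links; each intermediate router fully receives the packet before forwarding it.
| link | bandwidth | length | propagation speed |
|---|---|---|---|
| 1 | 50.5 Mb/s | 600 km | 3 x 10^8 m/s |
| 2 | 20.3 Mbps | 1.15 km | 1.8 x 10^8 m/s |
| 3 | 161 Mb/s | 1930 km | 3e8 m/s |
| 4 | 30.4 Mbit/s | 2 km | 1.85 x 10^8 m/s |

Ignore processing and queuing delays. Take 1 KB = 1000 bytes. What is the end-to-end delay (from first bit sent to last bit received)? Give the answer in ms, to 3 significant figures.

L = 68000 bits.
Transmission delays (L/R per hop): 1.34653, 3.34975, 0.42236, 2.23684 ms; sum = 7.35549 ms.
Propagation delays (d/s per hop): 2, 0.00638889, 6.43333, 0.0108108 ms; sum = 8.45053 ms.
End-to-end = 15.8 ms.

15.8 ms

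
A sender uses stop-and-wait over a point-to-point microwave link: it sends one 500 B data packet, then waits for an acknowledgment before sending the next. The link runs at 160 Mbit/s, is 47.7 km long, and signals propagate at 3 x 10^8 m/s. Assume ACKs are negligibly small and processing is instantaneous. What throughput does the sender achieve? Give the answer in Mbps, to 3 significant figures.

11.7 Mbps

t_tx = L/R = 4000/160000000 = 2.5e-05 s.
t_prop = 47700/300000000 = 0.000159 s; RTT = 0.000318 s.
Cycle = t_tx + RTT = 0.000343 s.
Throughput = L / cycle = 4000 / 0.000343 = 11.7 Mbps.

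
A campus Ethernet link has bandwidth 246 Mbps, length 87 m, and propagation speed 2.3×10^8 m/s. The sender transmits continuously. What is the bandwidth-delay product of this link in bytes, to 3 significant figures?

11.6 bytes

Propagation delay = 87 / 2.3e+08 = 3.78261e-07 s.
BDP = R × t_prop = 246000000 × 3.78261e-07 = 93.0522 bits.
In bytes: 93.0522/8 = 11.6 bytes.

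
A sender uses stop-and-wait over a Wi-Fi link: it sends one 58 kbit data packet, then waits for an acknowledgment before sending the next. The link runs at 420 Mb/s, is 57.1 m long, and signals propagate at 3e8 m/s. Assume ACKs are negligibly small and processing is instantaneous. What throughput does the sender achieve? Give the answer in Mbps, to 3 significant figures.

419 Mbps

t_tx = L/R = 58000/420000000 = 0.000138095 s.
t_prop = 57.1/300000000 = 1.90333e-07 s; RTT = 3.80667e-07 s.
Cycle = t_tx + RTT = 0.000138476 s.
Throughput = L / cycle = 58000 / 0.000138476 = 419 Mbps.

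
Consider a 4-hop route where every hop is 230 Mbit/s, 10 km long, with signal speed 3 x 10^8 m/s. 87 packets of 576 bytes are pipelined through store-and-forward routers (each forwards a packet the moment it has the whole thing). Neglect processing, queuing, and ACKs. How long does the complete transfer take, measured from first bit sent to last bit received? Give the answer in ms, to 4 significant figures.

Per-hop transmission t_tx = L/R = 4608/230000000 = 0.0200348 ms.
Per-hop propagation t_prop = 10000/300000000 = 0.0333333 ms.
Pipeline fill: first packet needs 4·t_tx to clear all hops; remaining 86 packets each add one t_tx.
Total = (4+87-1)·t_tx + 4·t_prop = 90·0.0200348 + 4·0.0333333 = 1.936 ms.

1.936 ms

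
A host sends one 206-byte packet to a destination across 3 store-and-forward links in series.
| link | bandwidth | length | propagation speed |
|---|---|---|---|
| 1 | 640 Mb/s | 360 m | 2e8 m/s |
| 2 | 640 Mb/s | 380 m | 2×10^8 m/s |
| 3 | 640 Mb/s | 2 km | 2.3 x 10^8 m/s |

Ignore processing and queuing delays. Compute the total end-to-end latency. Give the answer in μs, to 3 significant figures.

L = 206 × 8 = 1648 bits.
Transmission delay per hop = L/R = 1648/640000000 = 2.575 μs; 3 hops → 7.725 μs.
Propagation delays (d/s per hop): 1.8, 1.9, 8.69565 μs; sum = 12.3957 μs.
End-to-end = 20.1 μs.

20.1 μs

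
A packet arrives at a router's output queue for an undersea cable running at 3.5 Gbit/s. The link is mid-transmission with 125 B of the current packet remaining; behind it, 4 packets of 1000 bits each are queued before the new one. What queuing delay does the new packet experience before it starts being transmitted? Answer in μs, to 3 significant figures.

1.43 μs

Each queued packet: L/R = 1000/3500000000 = 0.285714 μs.
4 queued → 1.14286 μs.
Plus remaining 1000 bits of current packet: 0.285714 μs.
Queuing delay = 1.43 μs.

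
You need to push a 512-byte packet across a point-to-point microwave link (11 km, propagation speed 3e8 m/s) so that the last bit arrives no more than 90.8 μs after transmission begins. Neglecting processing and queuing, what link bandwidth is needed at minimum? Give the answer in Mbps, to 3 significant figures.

L = 4096 bits.
Propagation delay = 11000 / 300000000 = 36.6667 μs.
Transmission budget = 90.8 − 36.6667 = 54.1333 μs.
R ≥ L / t_tx = 4096 bits / 5.41333e-05 s = 75.7 Mbps.

75.7 Mbps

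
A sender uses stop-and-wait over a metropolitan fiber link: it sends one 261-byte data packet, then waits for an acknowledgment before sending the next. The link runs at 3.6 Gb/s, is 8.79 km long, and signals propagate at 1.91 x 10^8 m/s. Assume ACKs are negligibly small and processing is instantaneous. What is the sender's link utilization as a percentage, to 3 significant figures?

t_tx = L/R = 2088/3600000000 = 5.8e-07 s.
t_prop = 8790/191000000 = 4.60209e-05 s; RTT = 9.20419e-05 s.
Cycle = t_tx + RTT = 9.26219e-05 s.
Utilization = t_tx / cycle = 5.8e-07/9.26219e-05 = 0.626 %.

0.626 %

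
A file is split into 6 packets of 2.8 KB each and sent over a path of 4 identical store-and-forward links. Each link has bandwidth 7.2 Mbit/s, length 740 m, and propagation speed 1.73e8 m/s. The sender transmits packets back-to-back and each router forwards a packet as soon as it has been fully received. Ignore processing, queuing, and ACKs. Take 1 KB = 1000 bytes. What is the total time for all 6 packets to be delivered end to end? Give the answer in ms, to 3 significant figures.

28.0 ms

Per-hop transmission t_tx = L/R = 22400/7200000 = 3.11111 ms.
Per-hop propagation t_prop = 740/173000000 = 0.00427746 ms.
Pipeline fill: first packet needs 4·t_tx to clear all hops; remaining 5 packets each add one t_tx.
Total = (4+6-1)·t_tx + 4·t_prop = 9·3.11111 + 4·0.00427746 = 28.0 ms.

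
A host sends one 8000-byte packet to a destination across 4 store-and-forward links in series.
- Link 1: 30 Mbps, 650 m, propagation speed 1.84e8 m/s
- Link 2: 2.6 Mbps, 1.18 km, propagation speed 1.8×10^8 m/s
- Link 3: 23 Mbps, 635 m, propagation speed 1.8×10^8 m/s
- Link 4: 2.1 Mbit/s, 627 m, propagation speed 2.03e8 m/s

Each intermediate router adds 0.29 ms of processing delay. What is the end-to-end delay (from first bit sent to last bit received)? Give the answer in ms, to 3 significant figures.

L = 8000 × 8 = 64000 bits.
Transmission delays (L/R per hop): 2.13333, 24.6154, 2.78261, 30.4762 ms; sum = 60.0075 ms.
Propagation delays (d/s per hop): 0.00353261, 0.00655556, 0.00352778, 0.00308867 ms; sum = 0.0167046 ms.
Processing at 3 router(s): 3 × 0.29 ms = 0.87 ms.
End-to-end = 60.9 ms.

60.9 ms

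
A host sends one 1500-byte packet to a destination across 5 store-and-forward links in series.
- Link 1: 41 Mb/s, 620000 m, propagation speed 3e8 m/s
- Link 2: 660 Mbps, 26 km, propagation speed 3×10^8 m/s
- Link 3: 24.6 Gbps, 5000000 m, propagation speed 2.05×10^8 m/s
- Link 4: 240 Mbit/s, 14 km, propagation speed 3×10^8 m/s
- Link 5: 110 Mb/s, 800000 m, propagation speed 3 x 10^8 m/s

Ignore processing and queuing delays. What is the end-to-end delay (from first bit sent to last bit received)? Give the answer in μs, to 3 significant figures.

29700 μs

L = 1500 × 8 = 12000 bits.
Transmission delays (L/R per hop): 292.683, 18.1818, 0.487805, 50, 109.091 μs; sum = 470.443 μs.
Propagation delays (d/s per hop): 2066.67, 86.6667, 24390.2, 46.6667, 2666.67 μs; sum = 29256.9 μs.
End-to-end = 29700 μs.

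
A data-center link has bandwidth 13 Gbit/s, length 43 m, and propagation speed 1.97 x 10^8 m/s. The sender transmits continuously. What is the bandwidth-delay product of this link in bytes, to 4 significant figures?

Propagation delay = 43 / 197000000 = 2.18274e-07 s.
BDP = R × t_prop = 13000000000 × 2.18274e-07 = 2837.56 bits.
In bytes: 2837.56/8 = 354.7 bytes.

354.7 bytes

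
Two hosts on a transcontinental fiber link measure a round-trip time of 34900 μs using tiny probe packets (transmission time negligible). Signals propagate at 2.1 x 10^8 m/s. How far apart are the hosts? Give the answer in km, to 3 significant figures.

One-way propagation = RTT/2 = 17450 μs.
d = s × t = 210000000 × 0.01745 = 3660 km.

3660 km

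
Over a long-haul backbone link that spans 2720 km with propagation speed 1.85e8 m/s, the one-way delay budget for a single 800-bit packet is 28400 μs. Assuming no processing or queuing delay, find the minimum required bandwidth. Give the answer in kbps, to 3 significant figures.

Propagation delay = 2720000 / 185000000 = 14702.7 μs.
Transmission budget = 28400 − 14702.7 = 13697.3 μs.
R ≥ L / t_tx = 800 bits / 0.0136973 s = 58.4 kbps.

58.4 kbps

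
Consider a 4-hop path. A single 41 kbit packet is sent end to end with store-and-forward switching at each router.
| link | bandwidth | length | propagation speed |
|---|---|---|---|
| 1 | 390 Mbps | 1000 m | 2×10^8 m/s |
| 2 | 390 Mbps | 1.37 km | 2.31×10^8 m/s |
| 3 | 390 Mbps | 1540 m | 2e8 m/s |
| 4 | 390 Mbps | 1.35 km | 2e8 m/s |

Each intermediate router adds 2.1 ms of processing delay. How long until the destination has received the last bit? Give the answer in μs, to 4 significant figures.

6746 μs

L = 41000 bits.
Transmission delay per hop = L/R = 41000/390000000 = 105.128 μs; 4 hops → 420.513 μs.
Propagation delays (d/s per hop): 5, 5.93074, 7.7, 6.75 μs; sum = 25.3807 μs.
Processing at 3 router(s): 3 × 2.1 ms = 6300 μs.
End-to-end = 6746 μs.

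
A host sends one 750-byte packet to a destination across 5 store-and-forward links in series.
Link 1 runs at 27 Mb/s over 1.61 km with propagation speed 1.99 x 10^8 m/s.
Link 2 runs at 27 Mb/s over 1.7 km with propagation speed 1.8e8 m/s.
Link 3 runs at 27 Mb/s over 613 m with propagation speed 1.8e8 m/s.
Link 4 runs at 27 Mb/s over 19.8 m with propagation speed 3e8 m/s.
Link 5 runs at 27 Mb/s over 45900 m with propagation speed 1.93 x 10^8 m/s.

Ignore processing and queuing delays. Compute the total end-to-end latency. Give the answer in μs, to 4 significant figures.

L = 750 × 8 = 6000 bits.
Transmission delay per hop = L/R = 6000/27000000 = 222.222 μs; 5 hops → 1111.11 μs.
Propagation delays (d/s per hop): 8.09045, 9.44444, 3.40556, 0.066, 237.824 μs; sum = 258.83 μs.
End-to-end = 1370 μs.

1370 μs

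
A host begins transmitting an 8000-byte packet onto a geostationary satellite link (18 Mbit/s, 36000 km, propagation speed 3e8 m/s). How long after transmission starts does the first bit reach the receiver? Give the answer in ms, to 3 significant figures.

First bit experiences only propagation delay: d/s = 36000000/300000000 = 120 ms.

120 ms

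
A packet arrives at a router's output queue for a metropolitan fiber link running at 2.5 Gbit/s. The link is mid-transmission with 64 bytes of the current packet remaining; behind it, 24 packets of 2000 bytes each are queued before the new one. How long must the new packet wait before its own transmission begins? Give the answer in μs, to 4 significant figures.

Each queued packet: L/R = 16000/2500000000 = 6.4 μs.
24 queued → 153.6 μs.
Plus remaining 512 bits of current packet: 0.2048 μs.
Queuing delay = 153.8 μs.

153.8 μs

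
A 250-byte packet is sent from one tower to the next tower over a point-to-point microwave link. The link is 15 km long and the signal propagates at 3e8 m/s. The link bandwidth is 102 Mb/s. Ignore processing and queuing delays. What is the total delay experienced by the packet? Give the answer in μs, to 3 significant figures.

L = 250 × 8 = 2000 bits.
Transmission delay = L/R = 2000 / 102000000 = 19.6078 μs.
Propagation delay = d/s = 15000 m / 300000000 m/s = 50 μs.
Total = 69.6 μs.

69.6 μs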